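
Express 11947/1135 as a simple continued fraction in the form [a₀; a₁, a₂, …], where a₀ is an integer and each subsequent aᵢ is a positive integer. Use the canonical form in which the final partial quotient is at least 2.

11947 ÷ 1135 → quotient 10, remainder 597
1135 ÷ 597 → quotient 1, remainder 538
597 ÷ 538 → quotient 1, remainder 59
538 ÷ 59 → quotient 9, remainder 7
59 ÷ 7 → quotient 8, remainder 3
7 ÷ 3 → quotient 2, remainder 1
3 ÷ 1 → quotient 3, remainder 0

[10; 1, 1, 9, 8, 2, 3]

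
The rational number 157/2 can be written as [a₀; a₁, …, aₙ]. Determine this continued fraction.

[78; 2]

Repeatedly divide and take the remainder:
⌊157/2⌋ = 78, remainder 1
⌊2/1⌋ = 2, remainder 0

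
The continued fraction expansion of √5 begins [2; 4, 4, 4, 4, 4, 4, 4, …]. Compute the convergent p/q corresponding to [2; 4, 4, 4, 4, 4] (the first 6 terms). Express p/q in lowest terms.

Compute successive convergents:
a_0 = 2: 2/1
a_1 = 4: 9/4
a_2 = 4: 38/17
a_3 = 4: 161/72
a_4 = 4: 682/305
a_5 = 4: 2889/1292

2889/1292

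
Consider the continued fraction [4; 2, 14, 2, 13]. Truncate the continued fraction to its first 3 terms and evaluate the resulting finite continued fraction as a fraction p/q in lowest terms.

130/29

Starting at the tail and folding back:
Start with 14.
2 + 1/(14/1) = 2 + 1/14 = 29/14
4 + 1/(29/14) = 4 + 14/29 = 130/29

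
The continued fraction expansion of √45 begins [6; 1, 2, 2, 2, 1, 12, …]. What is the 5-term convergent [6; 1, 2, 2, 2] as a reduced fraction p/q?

Build up convergents one term at a time:
a_0 = 6: 6/1
a_1 = 1: 7/1
a_2 = 2: 20/3
a_3 = 2: 47/7
a_4 = 2: 114/17

114/17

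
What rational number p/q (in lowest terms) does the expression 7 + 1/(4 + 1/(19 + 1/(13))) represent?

Start with 13.
19 + 1/(13/1) = 19 + 1/13 = 248/13
4 + 1/(248/13) = 4 + 13/248 = 1005/248
7 + 1/(1005/248) = 7 + 248/1005 = 7283/1005

7283/1005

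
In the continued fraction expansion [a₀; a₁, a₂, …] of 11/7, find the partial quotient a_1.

1

Apply division with remainder until the remainder is 0:
11 ÷ 7 → quotient 1, remainder 4
7 ÷ 4 → quotient 1, remainder 3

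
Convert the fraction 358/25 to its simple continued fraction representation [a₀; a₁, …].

[14; 3, 8]

⌊358/25⌋ = 14, remainder 8
⌊25/8⌋ = 3, remainder 1
⌊8/1⌋ = 8, remainder 0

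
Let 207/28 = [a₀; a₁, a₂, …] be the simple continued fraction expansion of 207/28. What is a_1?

Repeatedly divide and take the remainder:
207 = 7·28 + 11, so a_0 = 7
28 = 2·11 + 6, so a_1 = 2

2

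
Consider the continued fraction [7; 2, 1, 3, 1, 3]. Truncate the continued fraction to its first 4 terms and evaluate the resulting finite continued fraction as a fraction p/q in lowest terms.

Starting at the tail and folding back:
Start with 3.
1 + 1/(3/1) = 1 + 1/3 = 4/3
2 + 1/(4/3) = 2 + 3/4 = 11/4
7 + 1/(11/4) = 7 + 4/11 = 81/11

81/11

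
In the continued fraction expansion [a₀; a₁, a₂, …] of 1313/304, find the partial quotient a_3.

2

1313 = 4·304 + 97, so a_0 = 4
304 = 3·97 + 13, so a_1 = 3
97 = 7·13 + 6, so a_2 = 7
13 = 2·6 + 1, so a_3 = 2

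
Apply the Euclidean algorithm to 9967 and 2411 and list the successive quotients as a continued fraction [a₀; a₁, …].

[4; 7, 2, 6, 1, 1, 11]

⌊9967/2411⌋ = 4, remainder 323
⌊2411/323⌋ = 7, remainder 150
⌊323/150⌋ = 2, remainder 23
⌊150/23⌋ = 6, remainder 12
⌊23/12⌋ = 1, remainder 11
⌊12/11⌋ = 1, remainder 1
⌊11/1⌋ = 11, remainder 0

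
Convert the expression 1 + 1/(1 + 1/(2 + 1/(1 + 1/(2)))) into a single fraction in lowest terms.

19/11

Work from the innermost term outward:
Start with 2.
1 + 1/(2/1) = 1 + 1/2 = 3/2
2 + 1/(3/2) = 2 + 2/3 = 8/3
1 + 1/(8/3) = 1 + 3/8 = 11/8
1 + 1/(11/8) = 1 + 8/11 = 19/11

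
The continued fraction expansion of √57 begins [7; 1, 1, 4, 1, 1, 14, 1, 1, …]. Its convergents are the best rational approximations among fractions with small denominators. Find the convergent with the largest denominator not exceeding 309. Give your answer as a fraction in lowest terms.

a_0 = 7: 7/1  (≤ bound)
a_1 = 1: 8/1  (≤ bound)
a_2 = 1: 15/2  (≤ bound)
a_3 = 4: 68/9  (≤ bound)
a_4 = 1: 83/11  (≤ bound)
a_5 = 1: 151/20  (≤ bound)
a_6 = 14: 2197/291  (≤ bound)
a_7 = 1: 2348/311  (> 309, stop)

2197/291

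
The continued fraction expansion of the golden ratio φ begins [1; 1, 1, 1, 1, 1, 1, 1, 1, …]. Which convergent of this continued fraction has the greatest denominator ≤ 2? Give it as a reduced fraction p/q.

a_0 = 1: 1/1  (≤ bound)
a_1 = 1: 2/1  (≤ bound)
a_2 = 1: 3/2  (≤ bound)
a_3 = 1: 5/3  (> 2, stop)

3/2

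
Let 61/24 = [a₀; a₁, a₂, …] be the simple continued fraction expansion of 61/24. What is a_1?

Repeatedly divide and take the remainder:
61 ÷ 24 → quotient 2, remainder 13
24 ÷ 13 → quotient 1, remainder 11

1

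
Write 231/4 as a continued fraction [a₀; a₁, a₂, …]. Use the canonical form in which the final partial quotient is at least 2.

[57; 1, 3]

231 = 57·4 + 3, so a_0 = 57
4 = 1·3 + 1, so a_1 = 1
3 = 3·1 + 0, so a_2 = 3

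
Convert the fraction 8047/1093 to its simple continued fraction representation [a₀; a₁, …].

⌊8047/1093⌋ = 7, remainder 396
⌊1093/396⌋ = 2, remainder 301
⌊396/301⌋ = 1, remainder 95
⌊301/95⌋ = 3, remainder 16
⌊95/16⌋ = 5, remainder 15
⌊16/15⌋ = 1, remainder 1
⌊15/1⌋ = 15, remainder 0

[7; 2, 1, 3, 5, 1, 15]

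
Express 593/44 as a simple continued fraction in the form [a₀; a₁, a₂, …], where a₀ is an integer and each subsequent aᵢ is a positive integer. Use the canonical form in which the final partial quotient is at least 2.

[13; 2, 10, 2]

Run the Euclidean algorithm, recording each quotient:
593 = 13·44 + 21, so a_0 = 13
44 = 2·21 + 2, so a_1 = 2
21 = 10·2 + 1, so a_2 = 10
2 = 2·1 + 0, so a_3 = 2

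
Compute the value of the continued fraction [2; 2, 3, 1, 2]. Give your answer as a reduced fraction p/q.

Use the convergent recurrence hₖ = aₖ·hₖ₋₁ + hₖ₋₂ (and likewise for the denominators kₖ):
a_0 = 2: 2/1
a_1 = 2: 5/2
a_2 = 3: 17/7
a_3 = 1: 22/9
a_4 = 2: 61/25

61/25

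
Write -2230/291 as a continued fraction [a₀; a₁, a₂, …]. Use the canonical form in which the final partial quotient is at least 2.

[-8; 2, 1, 31, 1, 2]

Run the Euclidean algorithm, recording each quotient:
-2230 ÷ 291 → quotient -8, remainder 98
291 ÷ 98 → quotient 2, remainder 95
98 ÷ 95 → quotient 1, remainder 3
95 ÷ 3 → quotient 31, remainder 2
3 ÷ 2 → quotient 1, remainder 1
2 ÷ 1 → quotient 2, remainder 0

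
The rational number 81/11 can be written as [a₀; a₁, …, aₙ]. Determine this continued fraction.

Repeatedly divide and take the remainder:
⌊81/11⌋ = 7, remainder 4
⌊11/4⌋ = 2, remainder 3
⌊4/3⌋ = 1, remainder 1
⌊3/1⌋ = 3, remainder 0

[7; 2, 1, 3]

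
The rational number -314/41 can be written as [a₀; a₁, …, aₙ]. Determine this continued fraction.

[-8; 2, 1, 13]

-314 ÷ 41 → quotient -8, remainder 14
41 ÷ 14 → quotient 2, remainder 13
14 ÷ 13 → quotient 1, remainder 1
13 ÷ 1 → quotient 13, remainder 0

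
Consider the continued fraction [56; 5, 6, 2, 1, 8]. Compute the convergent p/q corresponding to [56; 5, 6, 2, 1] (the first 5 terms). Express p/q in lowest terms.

5507/98

a_0 = 56: 56/1
a_1 = 5: 281/5
a_2 = 6: 1742/31
a_3 = 2: 3765/67
a_4 = 1: 5507/98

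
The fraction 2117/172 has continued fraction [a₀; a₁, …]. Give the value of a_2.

Run the Euclidean algorithm, recording each quotient:
2117 = 12·172 + 53, so a_0 = 12
172 = 3·53 + 13, so a_1 = 3
53 = 4·13 + 1, so a_2 = 4

4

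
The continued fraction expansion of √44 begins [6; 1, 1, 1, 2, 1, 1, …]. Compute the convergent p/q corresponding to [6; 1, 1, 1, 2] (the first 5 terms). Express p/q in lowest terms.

Work from the innermost term outward:
Start with 2.
1 + 1/(2/1) = 1 + 1/2 = 3/2
1 + 1/(3/2) = 1 + 2/3 = 5/3
1 + 1/(5/3) = 1 + 3/5 = 8/5
6 + 1/(8/5) = 6 + 5/8 = 53/8

53/8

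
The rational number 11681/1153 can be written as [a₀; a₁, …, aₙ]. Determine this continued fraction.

11681 = 10·1153 + 151, so a_0 = 10
1153 = 7·151 + 96, so a_1 = 7
151 = 1·96 + 55, so a_2 = 1
96 = 1·55 + 41, so a_3 = 1
55 = 1·41 + 14, so a_4 = 1
41 = 2·14 + 13, so a_5 = 2
14 = 1·13 + 1, so a_6 = 1
13 = 13·1 + 0, so a_7 = 13

[10; 7, 1, 1, 1, 2, 1, 13]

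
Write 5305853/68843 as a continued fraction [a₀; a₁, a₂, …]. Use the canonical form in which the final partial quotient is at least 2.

⌊5305853/68843⌋ = 77, remainder 4942
⌊68843/4942⌋ = 13, remainder 4597
⌊4942/4597⌋ = 1, remainder 345
⌊4597/345⌋ = 13, remainder 112
⌊345/112⌋ = 3, remainder 9
⌊112/9⌋ = 12, remainder 4
⌊9/4⌋ = 2, remainder 1
⌊4/1⌋ = 4, remainder 0

[77; 13, 1, 13, 3, 12, 2, 4]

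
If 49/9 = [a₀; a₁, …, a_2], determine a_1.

49 = 5·9 + 4, so a_0 = 5
9 = 2·4 + 1, so a_1 = 2

2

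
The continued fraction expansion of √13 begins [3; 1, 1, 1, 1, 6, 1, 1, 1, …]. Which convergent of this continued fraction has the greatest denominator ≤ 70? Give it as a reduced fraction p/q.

137/38

a_0 = 3: 3/1  (≤ bound)
a_1 = 1: 4/1  (≤ bound)
a_2 = 1: 7/2  (≤ bound)
a_3 = 1: 11/3  (≤ bound)
a_4 = 1: 18/5  (≤ bound)
a_5 = 6: 119/33  (≤ bound)
a_6 = 1: 137/38  (≤ bound)
a_7 = 1: 256/71  (> 70, stop)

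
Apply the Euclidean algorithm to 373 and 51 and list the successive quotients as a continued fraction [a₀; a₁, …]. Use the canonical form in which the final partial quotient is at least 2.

Apply division with remainder until the remainder is 0:
373 ÷ 51 → quotient 7, remainder 16
51 ÷ 16 → quotient 3, remainder 3
16 ÷ 3 → quotient 5, remainder 1
3 ÷ 1 → quotient 3, remainder 0

[7; 3, 5, 3]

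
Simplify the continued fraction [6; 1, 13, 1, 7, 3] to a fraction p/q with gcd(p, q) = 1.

Starting at the tail and folding back:
Start with 3.
7 + 1/(3/1) = 7 + 1/3 = 22/3
1 + 1/(22/3) = 1 + 3/22 = 25/22
13 + 1/(25/22) = 13 + 22/25 = 347/25
1 + 1/(347/25) = 1 + 25/347 = 372/347
6 + 1/(372/347) = 6 + 347/372 = 2579/372

2579/372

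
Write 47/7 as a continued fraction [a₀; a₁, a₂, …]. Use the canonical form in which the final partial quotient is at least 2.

[6; 1, 2, 2]

47 ÷ 7 → quotient 6, remainder 5
7 ÷ 5 → quotient 1, remainder 2
5 ÷ 2 → quotient 2, remainder 1
2 ÷ 1 → quotient 2, remainder 0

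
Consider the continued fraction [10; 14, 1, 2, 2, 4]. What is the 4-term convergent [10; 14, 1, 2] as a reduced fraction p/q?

443/44

Use the convergent recurrence hₖ = aₖ·hₖ₋₁ + hₖ₋₂ (and likewise for the denominators kₖ):
a_0 = 10: 10/1
a_1 = 14: 141/14
a_2 = 1: 151/15
a_3 = 2: 443/44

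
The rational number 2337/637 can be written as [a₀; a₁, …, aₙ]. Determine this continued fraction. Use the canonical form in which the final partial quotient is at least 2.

[3; 1, 2, 52, 1, 3]

2337 = 3·637 + 426, so a_0 = 3
637 = 1·426 + 211, so a_1 = 1
426 = 2·211 + 4, so a_2 = 2
211 = 52·4 + 3, so a_3 = 52
4 = 1·3 + 1, so a_4 = 1
3 = 3·1 + 0, so a_5 = 3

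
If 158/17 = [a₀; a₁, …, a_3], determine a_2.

Repeatedly divide and take the remainder:
158 = 9·17 + 5, so a_0 = 9
17 = 3·5 + 2, so a_1 = 3
5 = 2·2 + 1, so a_2 = 2

2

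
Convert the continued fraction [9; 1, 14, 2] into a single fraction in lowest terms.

308/31

Use the convergent recurrence hₖ = aₖ·hₖ₋₁ + hₖ₋₂ (and likewise for the denominators kₖ):
a_0 = 9: 9/1
a_1 = 1: 10/1
a_2 = 14: 149/15
a_3 = 2: 308/31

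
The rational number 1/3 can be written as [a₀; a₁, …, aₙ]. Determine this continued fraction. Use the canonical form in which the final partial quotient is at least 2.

[0; 3]

1 ÷ 3 → quotient 0, remainder 1
3 ÷ 1 → quotient 3, remainder 0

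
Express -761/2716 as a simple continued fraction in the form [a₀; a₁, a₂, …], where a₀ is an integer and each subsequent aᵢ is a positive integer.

-761 = -1·2716 + 1955, so a_0 = -1
2716 = 1·1955 + 761, so a_1 = 1
1955 = 2·761 + 433, so a_2 = 2
761 = 1·433 + 328, so a_3 = 1
433 = 1·328 + 105, so a_4 = 1
328 = 3·105 + 13, so a_5 = 3
105 = 8·13 + 1, so a_6 = 8
13 = 13·1 + 0, so a_7 = 13

[-1; 1, 2, 1, 1, 3, 8, 13]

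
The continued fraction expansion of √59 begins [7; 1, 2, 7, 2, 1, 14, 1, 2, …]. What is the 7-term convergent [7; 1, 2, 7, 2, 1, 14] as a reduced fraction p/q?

Compute successive convergents:
a_0 = 7: 7/1
a_1 = 1: 8/1
a_2 = 2: 23/3
a_3 = 7: 169/22
a_4 = 2: 361/47
a_5 = 1: 530/69
a_6 = 14: 7781/1013

7781/1013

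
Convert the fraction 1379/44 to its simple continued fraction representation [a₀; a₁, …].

[31; 2, 1, 14]

Repeatedly divide and take the remainder:
⌊1379/44⌋ = 31, remainder 15
⌊44/15⌋ = 2, remainder 14
⌊15/14⌋ = 1, remainder 1
⌊14/1⌋ = 14, remainder 0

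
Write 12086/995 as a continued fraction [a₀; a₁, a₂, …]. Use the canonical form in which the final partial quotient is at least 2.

⌊12086/995⌋ = 12, remainder 146
⌊995/146⌋ = 6, remainder 119
⌊146/119⌋ = 1, remainder 27
⌊119/27⌋ = 4, remainder 11
⌊27/11⌋ = 2, remainder 5
⌊11/5⌋ = 2, remainder 1
⌊5/1⌋ = 5, remainder 0

[12; 6, 1, 4, 2, 2, 5]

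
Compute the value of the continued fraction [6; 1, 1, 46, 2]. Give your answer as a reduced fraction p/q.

1223/188

a_0 = 6: 6/1
a_1 = 1: 7/1
a_2 = 1: 13/2
a_3 = 46: 605/93
a_4 = 2: 1223/188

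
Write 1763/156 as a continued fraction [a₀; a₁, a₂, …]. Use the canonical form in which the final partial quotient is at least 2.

1763 = 11·156 + 47, so a_0 = 11
156 = 3·47 + 15, so a_1 = 3
47 = 3·15 + 2, so a_2 = 3
15 = 7·2 + 1, so a_3 = 7
2 = 2·1 + 0, so a_4 = 2

[11; 3, 3, 7, 2]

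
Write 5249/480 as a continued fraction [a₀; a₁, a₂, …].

⌊5249/480⌋ = 10, remainder 449
⌊480/449⌋ = 1, remainder 31
⌊449/31⌋ = 14, remainder 15
⌊31/15⌋ = 2, remainder 1
⌊15/1⌋ = 15, remainder 0

[10; 1, 14, 2, 15]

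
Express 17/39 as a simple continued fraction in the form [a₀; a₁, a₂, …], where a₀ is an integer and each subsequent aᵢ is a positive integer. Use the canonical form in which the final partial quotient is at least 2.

Apply division with remainder until the remainder is 0:
17 ÷ 39 → quotient 0, remainder 17
39 ÷ 17 → quotient 2, remainder 5
17 ÷ 5 → quotient 3, remainder 2
5 ÷ 2 → quotient 2, remainder 1
2 ÷ 1 → quotient 2, remainder 0

[0; 2, 3, 2, 2]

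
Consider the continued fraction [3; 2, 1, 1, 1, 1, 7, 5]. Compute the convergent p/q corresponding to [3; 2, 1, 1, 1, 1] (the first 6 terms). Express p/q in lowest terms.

Start with 1.
1 + 1/(1/1) = 1 + 1/1 = 2/1
1 + 1/(2/1) = 1 + 1/2 = 3/2
1 + 1/(3/2) = 1 + 2/3 = 5/3
2 + 1/(5/3) = 2 + 3/5 = 13/5
3 + 1/(13/5) = 3 + 5/13 = 44/13

44/13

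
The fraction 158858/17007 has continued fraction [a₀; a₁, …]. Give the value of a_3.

14

Apply division with remainder until the remainder is 0:
⌊158858/17007⌋ = 9, remainder 5795
⌊17007/5795⌋ = 2, remainder 5417
⌊5795/5417⌋ = 1, remainder 378
⌊5417/378⌋ = 14, remainder 125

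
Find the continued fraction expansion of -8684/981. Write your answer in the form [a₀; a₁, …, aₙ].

[-9; 6, 1, 3, 3, 1, 3, 2]

-8684 ÷ 981 → quotient -9, remainder 145
981 ÷ 145 → quotient 6, remainder 111
145 ÷ 111 → quotient 1, remainder 34
111 ÷ 34 → quotient 3, remainder 9
34 ÷ 9 → quotient 3, remainder 7
9 ÷ 7 → quotient 1, remainder 2
7 ÷ 2 → quotient 3, remainder 1
2 ÷ 1 → quotient 2, remainder 0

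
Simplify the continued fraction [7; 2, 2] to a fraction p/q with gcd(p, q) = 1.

37/5

Starting at the tail and folding back:
Start with 2.
2 + 1/(2/1) = 2 + 1/2 = 5/2
7 + 1/(5/2) = 7 + 2/5 = 37/5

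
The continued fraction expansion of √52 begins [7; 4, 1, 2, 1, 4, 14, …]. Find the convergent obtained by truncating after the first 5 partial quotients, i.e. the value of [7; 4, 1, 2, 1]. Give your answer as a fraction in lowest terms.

Start with 1.
2 + 1/(1/1) = 2 + 1/1 = 3/1
1 + 1/(3/1) = 1 + 1/3 = 4/3
4 + 1/(4/3) = 4 + 3/4 = 19/4
7 + 1/(19/4) = 7 + 4/19 = 137/19

137/19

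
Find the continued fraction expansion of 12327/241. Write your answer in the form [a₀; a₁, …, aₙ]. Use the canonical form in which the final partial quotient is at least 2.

[51; 6, 1, 2, 3, 1, 2]

⌊12327/241⌋ = 51, remainder 36
⌊241/36⌋ = 6, remainder 25
⌊36/25⌋ = 1, remainder 11
⌊25/11⌋ = 2, remainder 3
⌊11/3⌋ = 3, remainder 2
⌊3/2⌋ = 1, remainder 1
⌊2/1⌋ = 2, remainder 0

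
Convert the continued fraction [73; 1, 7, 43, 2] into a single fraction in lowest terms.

Build up convergents one term at a time:
a_0 = 73: 73/1
a_1 = 1: 74/1
a_2 = 7: 591/8
a_3 = 43: 25487/345
a_4 = 2: 51565/698

51565/698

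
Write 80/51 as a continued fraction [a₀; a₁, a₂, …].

[1; 1, 1, 3, 7]

80 ÷ 51 → quotient 1, remainder 29
51 ÷ 29 → quotient 1, remainder 22
29 ÷ 22 → quotient 1, remainder 7
22 ÷ 7 → quotient 3, remainder 1
7 ÷ 1 → quotient 7, remainder 0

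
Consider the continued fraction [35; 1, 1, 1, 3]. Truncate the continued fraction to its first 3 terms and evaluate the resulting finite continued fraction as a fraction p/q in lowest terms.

71/2

Collapse the nested fraction from the inside out:
Start with 1.
1 + 1/(1/1) = 1 + 1/1 = 2/1
35 + 1/(2/1) = 35 + 1/2 = 71/2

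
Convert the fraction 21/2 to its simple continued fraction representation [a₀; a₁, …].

Repeatedly divide and take the remainder:
21 ÷ 2 → quotient 10, remainder 1
2 ÷ 1 → quotient 2, remainder 0

[10; 2]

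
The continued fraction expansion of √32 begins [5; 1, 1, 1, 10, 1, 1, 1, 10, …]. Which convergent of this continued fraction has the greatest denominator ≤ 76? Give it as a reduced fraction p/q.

List convergents until the denominator exceeds the bound:
a_0 = 5: 5/1  (≤ bound)
a_1 = 1: 6/1  (≤ bound)
a_2 = 1: 11/2  (≤ bound)
a_3 = 1: 17/3  (≤ bound)
a_4 = 10: 181/32  (≤ bound)
a_5 = 1: 198/35  (≤ bound)
a_6 = 1: 379/67  (≤ bound)
a_7 = 1: 577/102  (> 76, stop)

379/67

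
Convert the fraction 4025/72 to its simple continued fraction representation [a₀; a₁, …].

[55; 1, 9, 3, 2]

⌊4025/72⌋ = 55, remainder 65
⌊72/65⌋ = 1, remainder 7
⌊65/7⌋ = 9, remainder 2
⌊7/2⌋ = 3, remainder 1
⌊2/1⌋ = 2, remainder 0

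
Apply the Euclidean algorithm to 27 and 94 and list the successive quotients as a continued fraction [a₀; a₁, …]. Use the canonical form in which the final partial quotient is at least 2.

[0; 3, 2, 13]

Apply division with remainder until the remainder is 0:
27 = 0·94 + 27, so a_0 = 0
94 = 3·27 + 13, so a_1 = 3
27 = 2·13 + 1, so a_2 = 2
13 = 13·1 + 0, so a_3 = 13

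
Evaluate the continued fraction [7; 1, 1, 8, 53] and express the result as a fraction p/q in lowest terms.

6799/903

Work from the innermost term outward:
Start with 53.
8 + 1/(53/1) = 8 + 1/53 = 425/53
1 + 1/(425/53) = 1 + 53/425 = 478/425
1 + 1/(478/425) = 1 + 425/478 = 903/478
7 + 1/(903/478) = 7 + 478/903 = 6799/903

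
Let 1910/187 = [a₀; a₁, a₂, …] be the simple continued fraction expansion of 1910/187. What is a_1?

Run the Euclidean algorithm, recording each quotient:
⌊1910/187⌋ = 10, remainder 40
⌊187/40⌋ = 4, remainder 27

4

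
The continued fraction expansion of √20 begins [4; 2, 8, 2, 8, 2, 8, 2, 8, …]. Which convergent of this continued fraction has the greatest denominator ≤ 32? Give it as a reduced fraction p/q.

List convergents until the denominator exceeds the bound:
a_0 = 4: 4/1  (≤ bound)
a_1 = 2: 9/2  (≤ bound)
a_2 = 8: 76/17  (≤ bound)
a_3 = 2: 161/36  (> 32, stop)

76/17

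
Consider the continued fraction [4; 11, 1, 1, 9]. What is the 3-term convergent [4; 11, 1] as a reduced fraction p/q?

49/12

Compute successive convergents:
a_0 = 4: 4/1
a_1 = 11: 45/11
a_2 = 1: 49/12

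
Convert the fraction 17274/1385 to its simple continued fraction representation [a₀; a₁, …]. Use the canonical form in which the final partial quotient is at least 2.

Apply division with remainder until the remainder is 0:
⌊17274/1385⌋ = 12, remainder 654
⌊1385/654⌋ = 2, remainder 77
⌊654/77⌋ = 8, remainder 38
⌊77/38⌋ = 2, remainder 1
⌊38/1⌋ = 38, remainder 0

[12; 2, 8, 2, 38]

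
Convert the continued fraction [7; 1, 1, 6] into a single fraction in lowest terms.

98/13

a_0 = 7: 7/1
a_1 = 1: 8/1
a_2 = 1: 15/2
a_3 = 6: 98/13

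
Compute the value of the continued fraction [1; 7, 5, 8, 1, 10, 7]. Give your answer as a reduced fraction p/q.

29119/25566

Start with 7.
10 + 1/(7/1) = 10 + 1/7 = 71/7
1 + 1/(71/7) = 1 + 7/71 = 78/71
8 + 1/(78/71) = 8 + 71/78 = 695/78
5 + 1/(695/78) = 5 + 78/695 = 3553/695
7 + 1/(3553/695) = 7 + 695/3553 = 25566/3553
1 + 1/(25566/3553) = 1 + 3553/25566 = 29119/25566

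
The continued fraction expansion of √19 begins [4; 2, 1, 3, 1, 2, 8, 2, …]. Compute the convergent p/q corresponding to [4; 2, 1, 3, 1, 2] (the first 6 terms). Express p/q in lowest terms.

a_0 = 4: 4/1
a_1 = 2: 9/2
a_2 = 1: 13/3
a_3 = 3: 48/11
a_4 = 1: 61/14
a_5 = 2: 170/39

170/39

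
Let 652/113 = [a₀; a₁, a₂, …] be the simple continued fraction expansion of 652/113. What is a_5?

⌊652/113⌋ = 5, remainder 87
⌊113/87⌋ = 1, remainder 26
⌊87/26⌋ = 3, remainder 9
⌊26/9⌋ = 2, remainder 8
⌊9/8⌋ = 1, remainder 1
⌊8/1⌋ = 8, remainder 0

8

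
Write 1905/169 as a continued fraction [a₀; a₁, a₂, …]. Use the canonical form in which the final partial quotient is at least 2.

[11; 3, 1, 2, 15]

⌊1905/169⌋ = 11, remainder 46
⌊169/46⌋ = 3, remainder 31
⌊46/31⌋ = 1, remainder 15
⌊31/15⌋ = 2, remainder 1
⌊15/1⌋ = 15, remainder 0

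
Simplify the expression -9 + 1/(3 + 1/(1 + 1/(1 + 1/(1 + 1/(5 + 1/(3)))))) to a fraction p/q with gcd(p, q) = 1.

Build up convergents one term at a time:
a_0 = -9: -9/1
a_1 = 3: -26/3
a_2 = 1: -35/4
a_3 = 1: -61/7
a_4 = 1: -96/11
a_5 = 5: -541/62
a_6 = 3: -1719/197

-1719/197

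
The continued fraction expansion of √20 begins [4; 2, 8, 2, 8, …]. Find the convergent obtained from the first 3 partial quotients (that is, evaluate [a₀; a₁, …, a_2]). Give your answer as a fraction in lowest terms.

76/17

Use the convergent recurrence hₖ = aₖ·hₖ₋₁ + hₖ₋₂ (and likewise for the denominators kₖ):
a_0 = 4: 4/1
a_1 = 2: 9/2
a_2 = 8: 76/17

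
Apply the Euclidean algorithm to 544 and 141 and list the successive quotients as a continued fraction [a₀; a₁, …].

[3; 1, 6, 20]

Repeatedly divide and take the remainder:
544 ÷ 141 → quotient 3, remainder 121
141 ÷ 121 → quotient 1, remainder 20
121 ÷ 20 → quotient 6, remainder 1
20 ÷ 1 → quotient 20, remainder 0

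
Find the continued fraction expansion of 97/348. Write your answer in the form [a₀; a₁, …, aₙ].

[0; 3, 1, 1, 2, 2, 1, 5]

97 ÷ 348 → quotient 0, remainder 97
348 ÷ 97 → quotient 3, remainder 57
97 ÷ 57 → quotient 1, remainder 40
57 ÷ 40 → quotient 1, remainder 17
40 ÷ 17 → quotient 2, remainder 6
17 ÷ 6 → quotient 2, remainder 5
6 ÷ 5 → quotient 1, remainder 1
5 ÷ 1 → quotient 5, remainder 0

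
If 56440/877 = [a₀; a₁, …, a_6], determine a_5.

⌊56440/877⌋ = 64, remainder 312
⌊877/312⌋ = 2, remainder 253
⌊312/253⌋ = 1, remainder 59
⌊253/59⌋ = 4, remainder 17
⌊59/17⌋ = 3, remainder 8
⌊17/8⌋ = 2, remainder 1

2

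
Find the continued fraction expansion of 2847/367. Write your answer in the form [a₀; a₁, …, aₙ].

[7; 1, 3, 8, 11]

⌊2847/367⌋ = 7, remainder 278
⌊367/278⌋ = 1, remainder 89
⌊278/89⌋ = 3, remainder 11
⌊89/11⌋ = 8, remainder 1
⌊11/1⌋ = 11, remainder 0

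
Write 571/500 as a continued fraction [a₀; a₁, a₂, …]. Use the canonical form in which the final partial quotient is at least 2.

[1; 7, 23, 1, 2]

Apply division with remainder until the remainder is 0:
571 = 1·500 + 71, so a_0 = 1
500 = 7·71 + 3, so a_1 = 7
71 = 23·3 + 2, so a_2 = 23
3 = 1·2 + 1, so a_3 = 1
2 = 2·1 + 0, so a_4 = 2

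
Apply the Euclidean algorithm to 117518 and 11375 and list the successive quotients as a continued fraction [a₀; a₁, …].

117518 = 10·11375 + 3768, so a_0 = 10
11375 = 3·3768 + 71, so a_1 = 3
3768 = 53·71 + 5, so a_2 = 53
71 = 14·5 + 1, so a_3 = 14
5 = 5·1 + 0, so a_4 = 5

[10; 3, 53, 14, 5]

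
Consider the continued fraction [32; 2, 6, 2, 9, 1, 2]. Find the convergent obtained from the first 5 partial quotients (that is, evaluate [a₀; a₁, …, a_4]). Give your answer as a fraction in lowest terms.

8603/265

Start with 9.
2 + 1/(9/1) = 2 + 1/9 = 19/9
6 + 1/(19/9) = 6 + 9/19 = 123/19
2 + 1/(123/19) = 2 + 19/123 = 265/123
32 + 1/(265/123) = 32 + 123/265 = 8603/265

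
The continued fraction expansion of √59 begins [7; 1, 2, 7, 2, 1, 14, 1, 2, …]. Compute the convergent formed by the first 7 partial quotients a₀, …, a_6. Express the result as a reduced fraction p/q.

Build up convergents one term at a time:
a_0 = 7: 7/1
a_1 = 1: 8/1
a_2 = 2: 23/3
a_3 = 7: 169/22
a_4 = 2: 361/47
a_5 = 1: 530/69
a_6 = 14: 7781/1013

7781/1013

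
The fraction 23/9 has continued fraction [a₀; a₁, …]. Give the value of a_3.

4

Run the Euclidean algorithm, recording each quotient:
⌊23/9⌋ = 2, remainder 5
⌊9/5⌋ = 1, remainder 4
⌊5/4⌋ = 1, remainder 1
⌊4/1⌋ = 4, remainder 0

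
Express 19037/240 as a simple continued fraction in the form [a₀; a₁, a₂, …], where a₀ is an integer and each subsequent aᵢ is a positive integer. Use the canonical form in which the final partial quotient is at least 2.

[79; 3, 8, 1, 1, 4]

Repeatedly divide and take the remainder:
⌊19037/240⌋ = 79, remainder 77
⌊240/77⌋ = 3, remainder 9
⌊77/9⌋ = 8, remainder 5
⌊9/5⌋ = 1, remainder 4
⌊5/4⌋ = 1, remainder 1
⌊4/1⌋ = 4, remainder 0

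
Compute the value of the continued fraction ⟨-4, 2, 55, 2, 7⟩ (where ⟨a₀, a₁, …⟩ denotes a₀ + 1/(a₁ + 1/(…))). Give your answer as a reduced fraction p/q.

-5884/1679

a_0 = -4: -4/1
a_1 = 2: -7/2
a_2 = 55: -389/111
a_3 = 2: -785/224
a_4 = 7: -5884/1679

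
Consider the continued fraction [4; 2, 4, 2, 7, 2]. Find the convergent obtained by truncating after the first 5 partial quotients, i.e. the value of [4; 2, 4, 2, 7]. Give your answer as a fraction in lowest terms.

663/149

a_0 = 4: 4/1
a_1 = 2: 9/2
a_2 = 4: 40/9
a_3 = 2: 89/20
a_4 = 7: 663/149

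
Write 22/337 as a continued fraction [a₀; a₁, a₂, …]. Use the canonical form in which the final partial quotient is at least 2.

Repeatedly divide and take the remainder:
⌊22/337⌋ = 0, remainder 22
⌊337/22⌋ = 15, remainder 7
⌊22/7⌋ = 3, remainder 1
⌊7/1⌋ = 7, remainder 0

[0; 15, 3, 7]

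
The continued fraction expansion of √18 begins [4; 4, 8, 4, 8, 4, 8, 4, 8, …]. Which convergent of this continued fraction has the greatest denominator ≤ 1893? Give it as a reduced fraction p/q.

4756/1121

a_0 = 4: 4/1  (≤ bound)
a_1 = 4: 17/4  (≤ bound)
a_2 = 8: 140/33  (≤ bound)
a_3 = 4: 577/136  (≤ bound)
a_4 = 8: 4756/1121  (≤ bound)
a_5 = 4: 19601/4620  (> 1893, stop)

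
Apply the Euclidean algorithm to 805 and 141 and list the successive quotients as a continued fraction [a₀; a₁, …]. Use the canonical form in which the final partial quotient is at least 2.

[5; 1, 2, 2, 3, 1, 1, 2]

Repeatedly divide and take the remainder:
⌊805/141⌋ = 5, remainder 100
⌊141/100⌋ = 1, remainder 41
⌊100/41⌋ = 2, remainder 18
⌊41/18⌋ = 2, remainder 5
⌊18/5⌋ = 3, remainder 3
⌊5/3⌋ = 1, remainder 2
⌊3/2⌋ = 1, remainder 1
⌊2/1⌋ = 2, remainder 0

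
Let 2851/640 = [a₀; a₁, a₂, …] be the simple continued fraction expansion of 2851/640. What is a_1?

2

2851 = 4·640 + 291, so a_0 = 4
640 = 2·291 + 58, so a_1 = 2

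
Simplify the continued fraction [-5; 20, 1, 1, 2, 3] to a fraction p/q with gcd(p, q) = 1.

Use the convergent recurrence hₖ = aₖ·hₖ₋₁ + hₖ₋₂ (and likewise for the denominators kₖ):
a_0 = -5: -5/1
a_1 = 20: -99/20
a_2 = 1: -104/21
a_3 = 1: -203/41
a_4 = 2: -510/103
a_5 = 3: -1733/350

-1733/350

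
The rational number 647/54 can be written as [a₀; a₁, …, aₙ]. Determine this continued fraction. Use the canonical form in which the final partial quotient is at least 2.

647 = 11·54 + 53, so a_0 = 11
54 = 1·53 + 1, so a_1 = 1
53 = 53·1 + 0, so a_2 = 53

[11; 1, 53]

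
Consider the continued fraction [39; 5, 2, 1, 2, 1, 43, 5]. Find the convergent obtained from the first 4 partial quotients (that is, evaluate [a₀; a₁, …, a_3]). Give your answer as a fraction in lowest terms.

627/16

Start with 1.
2 + 1/(1/1) = 2 + 1/1 = 3/1
5 + 1/(3/1) = 5 + 1/3 = 16/3
39 + 1/(16/3) = 39 + 3/16 = 627/16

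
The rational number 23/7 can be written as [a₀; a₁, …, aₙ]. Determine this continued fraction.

23 = 3·7 + 2, so a_0 = 3
7 = 3·2 + 1, so a_1 = 3
2 = 2·1 + 0, so a_2 = 2

[3; 3, 2]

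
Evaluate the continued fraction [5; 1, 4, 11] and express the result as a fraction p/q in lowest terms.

325/56

Start with 11.
4 + 1/(11/1) = 4 + 1/11 = 45/11
1 + 1/(45/11) = 1 + 11/45 = 56/45
5 + 1/(56/45) = 5 + 45/56 = 325/56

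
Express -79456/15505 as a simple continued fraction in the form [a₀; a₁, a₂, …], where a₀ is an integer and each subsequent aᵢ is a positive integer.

[-6; 1, 7, 33, 1, 7, 7]

-79456 ÷ 15505 → quotient -6, remainder 13574
15505 ÷ 13574 → quotient 1, remainder 1931
13574 ÷ 1931 → quotient 7, remainder 57
1931 ÷ 57 → quotient 33, remainder 50
57 ÷ 50 → quotient 1, remainder 7
50 ÷ 7 → quotient 7, remainder 1
7 ÷ 1 → quotient 7, remainder 0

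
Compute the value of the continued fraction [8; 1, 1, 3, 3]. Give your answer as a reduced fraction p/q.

a_0 = 8: 8/1
a_1 = 1: 9/1
a_2 = 1: 17/2
a_3 = 3: 60/7
a_4 = 3: 197/23

197/23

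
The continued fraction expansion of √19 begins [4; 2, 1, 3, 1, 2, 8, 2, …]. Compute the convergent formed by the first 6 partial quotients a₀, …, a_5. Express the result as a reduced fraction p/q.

170/39

Start with 2.
1 + 1/(2/1) = 1 + 1/2 = 3/2
3 + 1/(3/2) = 3 + 2/3 = 11/3
1 + 1/(11/3) = 1 + 3/11 = 14/11
2 + 1/(14/11) = 2 + 11/14 = 39/14
4 + 1/(39/14) = 4 + 14/39 = 170/39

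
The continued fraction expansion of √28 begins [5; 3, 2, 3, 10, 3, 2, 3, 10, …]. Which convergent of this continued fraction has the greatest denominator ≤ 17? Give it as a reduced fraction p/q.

37/7

a_0 = 5: 5/1  (≤ bound)
a_1 = 3: 16/3  (≤ bound)
a_2 = 2: 37/7  (≤ bound)
a_3 = 3: 127/24  (> 17, stop)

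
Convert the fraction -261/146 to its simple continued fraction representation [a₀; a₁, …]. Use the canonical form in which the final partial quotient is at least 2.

[-2; 4, 1, 2, 2, 4]

-261 = -2·146 + 31, so a_0 = -2
146 = 4·31 + 22, so a_1 = 4
31 = 1·22 + 9, so a_2 = 1
22 = 2·9 + 4, so a_3 = 2
9 = 2·4 + 1, so a_4 = 2
4 = 4·1 + 0, so a_5 = 4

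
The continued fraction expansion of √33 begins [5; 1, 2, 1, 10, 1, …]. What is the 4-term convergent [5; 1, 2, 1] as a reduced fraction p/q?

a_0 = 5: 5/1
a_1 = 1: 6/1
a_2 = 2: 17/3
a_3 = 1: 23/4

23/4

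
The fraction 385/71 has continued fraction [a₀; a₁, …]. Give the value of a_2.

Repeatedly divide and take the remainder:
⌊385/71⌋ = 5, remainder 30
⌊71/30⌋ = 2, remainder 11
⌊30/11⌋ = 2, remainder 8

2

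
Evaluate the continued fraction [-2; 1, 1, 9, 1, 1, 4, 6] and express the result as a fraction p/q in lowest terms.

Collapse the nested fraction from the inside out:
Start with 6.
4 + 1/(6/1) = 4 + 1/6 = 25/6
1 + 1/(25/6) = 1 + 6/25 = 31/25
1 + 1/(31/25) = 1 + 25/31 = 56/31
9 + 1/(56/31) = 9 + 31/56 = 535/56
1 + 1/(535/56) = 1 + 56/535 = 591/535
1 + 1/(591/535) = 1 + 535/591 = 1126/591
-2 + 1/(1126/591) = -2 + 591/1126 = -1661/1126

-1661/1126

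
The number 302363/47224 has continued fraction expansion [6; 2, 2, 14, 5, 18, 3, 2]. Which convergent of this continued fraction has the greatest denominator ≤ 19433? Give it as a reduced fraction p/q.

42527/6642

List convergents until the denominator exceeds the bound:
a_0 = 6: 6/1  (≤ bound)
a_1 = 2: 13/2  (≤ bound)
a_2 = 2: 32/5  (≤ bound)
a_3 = 14: 461/72  (≤ bound)
a_4 = 5: 2337/365  (≤ bound)
a_5 = 18: 42527/6642  (≤ bound)
a_6 = 3: 129918/20291  (> 19433, stop)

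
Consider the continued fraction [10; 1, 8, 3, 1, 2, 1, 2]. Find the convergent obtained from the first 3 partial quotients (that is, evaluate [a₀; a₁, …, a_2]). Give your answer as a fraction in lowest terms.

a_0 = 10: 10/1
a_1 = 1: 11/1
a_2 = 8: 98/9

98/9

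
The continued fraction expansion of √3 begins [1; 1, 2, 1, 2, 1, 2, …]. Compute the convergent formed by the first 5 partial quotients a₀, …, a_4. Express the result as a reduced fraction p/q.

Start with 2.
1 + 1/(2/1) = 1 + 1/2 = 3/2
2 + 1/(3/2) = 2 + 2/3 = 8/3
1 + 1/(8/3) = 1 + 3/8 = 11/8
1 + 1/(11/8) = 1 + 8/11 = 19/11

19/11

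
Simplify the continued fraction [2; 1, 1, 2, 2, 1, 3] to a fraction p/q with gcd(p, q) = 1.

163/63

a_0 = 2: 2/1
a_1 = 1: 3/1
a_2 = 1: 5/2
a_3 = 2: 13/5
a_4 = 2: 31/12
a_5 = 1: 44/17
a_6 = 3: 163/63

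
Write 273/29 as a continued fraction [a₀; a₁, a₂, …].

[9; 2, 2, 2, 2]

273 ÷ 29 → quotient 9, remainder 12
29 ÷ 12 → quotient 2, remainder 5
12 ÷ 5 → quotient 2, remainder 2
5 ÷ 2 → quotient 2, remainder 1
2 ÷ 1 → quotient 2, remainder 0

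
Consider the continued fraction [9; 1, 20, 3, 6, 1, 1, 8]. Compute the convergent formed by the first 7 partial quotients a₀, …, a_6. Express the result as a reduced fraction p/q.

8699/874

a_0 = 9: 9/1
a_1 = 1: 10/1
a_2 = 20: 209/21
a_3 = 3: 637/64
a_4 = 6: 4031/405
a_5 = 1: 4668/469
a_6 = 1: 8699/874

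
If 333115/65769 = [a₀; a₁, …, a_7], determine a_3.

⌊333115/65769⌋ = 5, remainder 4270
⌊65769/4270⌋ = 15, remainder 1719
⌊4270/1719⌋ = 2, remainder 832
⌊1719/832⌋ = 2, remainder 55

2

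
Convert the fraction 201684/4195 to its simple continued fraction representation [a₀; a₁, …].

Apply division with remainder until the remainder is 0:
201684 ÷ 4195 → quotient 48, remainder 324
4195 ÷ 324 → quotient 12, remainder 307
324 ÷ 307 → quotient 1, remainder 17
307 ÷ 17 → quotient 18, remainder 1
17 ÷ 1 → quotient 17, remainder 0

[48; 12, 1, 18, 17]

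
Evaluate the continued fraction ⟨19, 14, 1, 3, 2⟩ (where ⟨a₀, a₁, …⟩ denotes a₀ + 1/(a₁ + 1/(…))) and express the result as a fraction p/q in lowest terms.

2536/133

Build up convergents one term at a time:
a_0 = 19: 19/1
a_1 = 14: 267/14
a_2 = 1: 286/15
a_3 = 3: 1125/59
a_4 = 2: 2536/133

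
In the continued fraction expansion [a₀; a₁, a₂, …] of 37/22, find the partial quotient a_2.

2

Repeatedly divide and take the remainder:
37 = 1·22 + 15, so a_0 = 1
22 = 1·15 + 7, so a_1 = 1
15 = 2·7 + 1, so a_2 = 2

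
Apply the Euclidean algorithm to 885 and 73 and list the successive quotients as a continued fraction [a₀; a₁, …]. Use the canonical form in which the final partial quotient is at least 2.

Apply division with remainder until the remainder is 0:
885 ÷ 73 → quotient 12, remainder 9
73 ÷ 9 → quotient 8, remainder 1
9 ÷ 1 → quotient 9, remainder 0

[12; 8, 9]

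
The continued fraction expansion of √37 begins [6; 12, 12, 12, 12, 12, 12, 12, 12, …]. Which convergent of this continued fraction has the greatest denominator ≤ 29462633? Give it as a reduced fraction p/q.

a_0 = 6: 6/1  (≤ bound)
a_1 = 12: 73/12  (≤ bound)
a_2 = 12: 882/145  (≤ bound)
a_3 = 12: 10657/1752  (≤ bound)
a_4 = 12: 128766/21169  (≤ bound)
a_5 = 12: 1555849/255780  (≤ bound)
a_6 = 12: 18798954/3090529  (≤ bound)
a_7 = 12: 227143297/37342128  (> 29462633, stop)

18798954/3090529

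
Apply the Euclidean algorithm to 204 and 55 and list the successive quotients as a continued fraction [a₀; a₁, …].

Run the Euclidean algorithm, recording each quotient:
204 = 3·55 + 39, so a_0 = 3
55 = 1·39 + 16, so a_1 = 1
39 = 2·16 + 7, so a_2 = 2
16 = 2·7 + 2, so a_3 = 2
7 = 3·2 + 1, so a_4 = 3
2 = 2·1 + 0, so a_5 = 2

[3; 1, 2, 2, 3, 2]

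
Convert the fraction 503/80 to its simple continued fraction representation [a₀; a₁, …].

Repeatedly divide and take the remainder:
⌊503/80⌋ = 6, remainder 23
⌊80/23⌋ = 3, remainder 11
⌊23/11⌋ = 2, remainder 1
⌊11/1⌋ = 11, remainder 0

[6; 3, 2, 11]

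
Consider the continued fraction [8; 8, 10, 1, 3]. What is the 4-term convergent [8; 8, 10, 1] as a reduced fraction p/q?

723/89

Start with 1.
10 + 1/(1/1) = 10 + 1/1 = 11/1
8 + 1/(11/1) = 8 + 1/11 = 89/11
8 + 1/(89/11) = 8 + 11/89 = 723/89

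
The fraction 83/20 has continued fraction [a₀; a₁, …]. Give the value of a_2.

83 = 4·20 + 3, so a_0 = 4
20 = 6·3 + 2, so a_1 = 6
3 = 1·2 + 1, so a_2 = 1

1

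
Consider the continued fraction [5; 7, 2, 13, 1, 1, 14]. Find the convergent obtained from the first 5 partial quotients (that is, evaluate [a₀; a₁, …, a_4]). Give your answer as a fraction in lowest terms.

1114/217

a_0 = 5: 5/1
a_1 = 7: 36/7
a_2 = 2: 77/15
a_3 = 13: 1037/202
a_4 = 1: 1114/217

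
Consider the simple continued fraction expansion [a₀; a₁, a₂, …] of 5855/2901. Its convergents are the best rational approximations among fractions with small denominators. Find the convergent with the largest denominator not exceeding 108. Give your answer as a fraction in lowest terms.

a_0 = 2: 2/1  (≤ bound)
a_1 = 54: 109/54  (≤ bound)
a_2 = 1: 111/55  (≤ bound)
a_3 = 2: 331/164  (> 108, stop)

111/55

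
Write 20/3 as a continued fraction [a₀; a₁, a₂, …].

⌊20/3⌋ = 6, remainder 2
⌊3/2⌋ = 1, remainder 1
⌊2/1⌋ = 2, remainder 0

[6; 1, 2]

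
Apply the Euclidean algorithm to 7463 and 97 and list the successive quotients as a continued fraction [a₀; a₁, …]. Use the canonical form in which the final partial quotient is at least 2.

[76; 1, 15, 6]

7463 ÷ 97 → quotient 76, remainder 91
97 ÷ 91 → quotient 1, remainder 6
91 ÷ 6 → quotient 15, remainder 1
6 ÷ 1 → quotient 6, remainder 0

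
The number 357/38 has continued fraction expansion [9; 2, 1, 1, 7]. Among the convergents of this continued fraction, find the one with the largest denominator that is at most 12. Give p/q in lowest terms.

a_0 = 9: 9/1  (≤ bound)
a_1 = 2: 19/2  (≤ bound)
a_2 = 1: 28/3  (≤ bound)
a_3 = 1: 47/5  (≤ bound)
a_4 = 7: 357/38  (> 12, stop)

47/5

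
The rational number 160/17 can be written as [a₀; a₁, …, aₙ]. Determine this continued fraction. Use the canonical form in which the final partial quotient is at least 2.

Repeatedly divide and take the remainder:
160 = 9·17 + 7, so a_0 = 9
17 = 2·7 + 3, so a_1 = 2
7 = 2·3 + 1, so a_2 = 2
3 = 3·1 + 0, so a_3 = 3

[9; 2, 2, 3]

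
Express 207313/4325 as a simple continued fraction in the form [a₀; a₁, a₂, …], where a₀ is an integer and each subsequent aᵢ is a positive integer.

[47; 1, 14, 14, 2, 1, 6]

207313 ÷ 4325 → quotient 47, remainder 4038
4325 ÷ 4038 → quotient 1, remainder 287
4038 ÷ 287 → quotient 14, remainder 20
287 ÷ 20 → quotient 14, remainder 7
20 ÷ 7 → quotient 2, remainder 6
7 ÷ 6 → quotient 1, remainder 1
6 ÷ 1 → quotient 6, remainder 0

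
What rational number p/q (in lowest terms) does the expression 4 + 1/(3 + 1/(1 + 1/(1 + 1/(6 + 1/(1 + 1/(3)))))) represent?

878/205

a_0 = 4: 4/1
a_1 = 3: 13/3
a_2 = 1: 17/4
a_3 = 1: 30/7
a_4 = 6: 197/46
a_5 = 1: 227/53
a_6 = 3: 878/205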